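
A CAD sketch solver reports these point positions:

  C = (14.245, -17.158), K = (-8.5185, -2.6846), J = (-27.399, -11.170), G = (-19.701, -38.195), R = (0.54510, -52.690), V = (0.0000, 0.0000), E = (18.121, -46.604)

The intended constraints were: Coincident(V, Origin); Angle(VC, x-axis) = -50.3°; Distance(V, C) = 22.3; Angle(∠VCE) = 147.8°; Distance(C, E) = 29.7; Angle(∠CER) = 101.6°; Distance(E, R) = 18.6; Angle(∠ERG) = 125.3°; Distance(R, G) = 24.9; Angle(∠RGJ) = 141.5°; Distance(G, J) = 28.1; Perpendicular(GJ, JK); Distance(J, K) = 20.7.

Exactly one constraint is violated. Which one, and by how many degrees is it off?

Perpendicular(GJ, JK) — off by 8.30°.

V = (0.00, 0.00) ✓; VC at -50.30° ✓; |VC| = 22.30 ✓; ∠VCE = 147.8° ✓; |CE| = 29.70 ✓; ∠CER = 101.6° ✓; |ER| = 18.60 ✓; ∠ERG = 125.3° ✓; |RG| = 24.90 ✓; ∠RGJ = 141.5° ✓; |GJ| = 28.10 ✓; ∠(GJ, JK) = 81.70° ✗; |JK| = 20.70 ✓.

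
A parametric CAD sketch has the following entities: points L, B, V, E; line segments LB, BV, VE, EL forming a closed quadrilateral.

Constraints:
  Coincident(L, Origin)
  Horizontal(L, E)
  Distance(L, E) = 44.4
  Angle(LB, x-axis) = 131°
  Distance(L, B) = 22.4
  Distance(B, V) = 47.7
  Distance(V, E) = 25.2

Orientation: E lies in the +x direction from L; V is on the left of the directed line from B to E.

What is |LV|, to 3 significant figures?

39.6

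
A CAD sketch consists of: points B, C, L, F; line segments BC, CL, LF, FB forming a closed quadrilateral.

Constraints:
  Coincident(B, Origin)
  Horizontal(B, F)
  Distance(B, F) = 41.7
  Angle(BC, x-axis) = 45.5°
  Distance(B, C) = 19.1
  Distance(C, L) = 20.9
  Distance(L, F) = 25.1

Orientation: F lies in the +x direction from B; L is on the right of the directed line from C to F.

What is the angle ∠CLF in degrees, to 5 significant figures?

85.647°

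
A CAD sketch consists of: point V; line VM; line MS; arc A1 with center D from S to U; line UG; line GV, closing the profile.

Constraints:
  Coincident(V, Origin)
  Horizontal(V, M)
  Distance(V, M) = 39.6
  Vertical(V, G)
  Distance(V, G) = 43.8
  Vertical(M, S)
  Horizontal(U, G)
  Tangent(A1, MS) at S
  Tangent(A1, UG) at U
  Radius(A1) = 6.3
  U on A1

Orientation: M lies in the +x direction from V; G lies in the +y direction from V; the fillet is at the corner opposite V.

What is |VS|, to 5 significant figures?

54.538

V is at the origin; VM is horizontal with |VM| = 39.6 and M on the +x side, so M = (39.600, 0.0000). V and G share the same x with |VG| = 43.8 and G on the +y side, so G = (0.0000, 43.800). The virtual corner opposite V is at (39.600, 43.800). Tangency of A1 to MS means the radius DS is perpendicular to MS and A1 meets UG tangentially, so DU is at right angles to UG, with radius 6.3, so the center D sits 6.3 in from both sides at D = (33.300, 37.500). That places the tangent points at S = (39.600, 37.500) on MS and U = (33.300, 43.800) on UG. Then |VS| = |S − V| = 54.538.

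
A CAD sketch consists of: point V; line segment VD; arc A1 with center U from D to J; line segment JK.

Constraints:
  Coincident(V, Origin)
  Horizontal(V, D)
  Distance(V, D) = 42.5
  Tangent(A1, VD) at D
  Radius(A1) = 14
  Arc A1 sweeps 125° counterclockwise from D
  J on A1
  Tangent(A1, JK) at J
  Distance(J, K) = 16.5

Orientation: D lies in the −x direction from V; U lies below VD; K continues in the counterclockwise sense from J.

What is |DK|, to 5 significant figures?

35.603

On A1, D sits at bearing 90° from U; a 125° counterclockwise sweep puts J at bearing 215°, so J = U + 14.0·(cos 215°, sin 215°) = (-53.968, -22.030). Tangency of A1 to JK means the radius UJ is perpendicular to JK, so JK runs along (−sin 215°, cos 215°); with |JK| = 16.5, K = (-44.504, -35.546). Then |DK| = |K − D| = 35.603.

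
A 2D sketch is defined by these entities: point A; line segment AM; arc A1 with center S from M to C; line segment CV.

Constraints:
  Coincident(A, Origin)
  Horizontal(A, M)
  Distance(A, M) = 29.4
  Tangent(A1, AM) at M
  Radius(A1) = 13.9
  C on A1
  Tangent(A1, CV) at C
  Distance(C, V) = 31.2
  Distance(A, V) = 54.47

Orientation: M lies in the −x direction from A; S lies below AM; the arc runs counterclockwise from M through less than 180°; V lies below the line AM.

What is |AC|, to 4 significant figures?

46.39

Checks: A = (0.00, 0.00) ✓; |SC| = 13.90 ✓; ∠(SC, CV) = 90.00° ✓; |CV| = 31.20 ✓; |AV| = 54.47 ✓.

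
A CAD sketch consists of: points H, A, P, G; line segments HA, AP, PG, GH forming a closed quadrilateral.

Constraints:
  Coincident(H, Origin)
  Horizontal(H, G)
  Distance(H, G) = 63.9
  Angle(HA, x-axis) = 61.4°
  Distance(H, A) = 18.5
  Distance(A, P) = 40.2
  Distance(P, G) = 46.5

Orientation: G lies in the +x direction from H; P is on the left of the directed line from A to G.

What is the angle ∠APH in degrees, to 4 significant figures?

7.625°

Checks: |AP| = 40.20 ✓; |PG| = 46.50 ✓.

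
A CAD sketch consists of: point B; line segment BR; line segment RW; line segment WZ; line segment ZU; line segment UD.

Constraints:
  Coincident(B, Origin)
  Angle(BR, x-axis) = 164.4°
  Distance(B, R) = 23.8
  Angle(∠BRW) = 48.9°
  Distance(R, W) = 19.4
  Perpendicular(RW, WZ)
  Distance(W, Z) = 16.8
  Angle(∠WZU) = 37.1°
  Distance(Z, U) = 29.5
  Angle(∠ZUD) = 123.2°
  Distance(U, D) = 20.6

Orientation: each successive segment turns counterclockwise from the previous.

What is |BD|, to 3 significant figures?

44.6

∠WZU = 37.1° gives ZU at 168° from the x-axis; with |ZU| = 29.5, U = (-28.3, 2.05). ∠ZUD = 123.2° gives UD at -135° from the x-axis; with |UD| = 20.6, D = (-42.8, -12.6). Then |BD| = |D − B| = 44.6.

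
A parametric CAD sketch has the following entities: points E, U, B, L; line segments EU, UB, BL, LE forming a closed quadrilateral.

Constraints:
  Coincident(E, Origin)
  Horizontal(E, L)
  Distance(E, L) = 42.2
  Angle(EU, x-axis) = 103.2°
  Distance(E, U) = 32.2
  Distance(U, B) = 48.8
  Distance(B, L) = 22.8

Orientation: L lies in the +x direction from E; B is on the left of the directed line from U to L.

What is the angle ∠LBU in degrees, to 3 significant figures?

104°

Checks: |UB| = 48.80 ✓; |BL| = 22.80 ✓.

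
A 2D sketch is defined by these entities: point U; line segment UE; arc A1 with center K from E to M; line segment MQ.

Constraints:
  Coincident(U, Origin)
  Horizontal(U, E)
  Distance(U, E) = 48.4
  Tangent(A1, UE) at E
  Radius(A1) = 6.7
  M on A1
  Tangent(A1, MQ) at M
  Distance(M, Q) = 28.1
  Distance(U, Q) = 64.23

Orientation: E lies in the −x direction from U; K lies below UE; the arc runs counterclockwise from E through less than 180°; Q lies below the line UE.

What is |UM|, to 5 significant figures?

55.537

U is at the origin; U and E share the same y with |UE| = 48.4 and E on the −x side, so E = (-48.400, 0.0000). Since A1 is tangent to UE there, KE ⟂ UE, so K = E + (0, -6.7) = (-48.400, -6.7000). Since KM ⟂ MQ (tangency), |KQ| = √(6.7² + 28.1²) = 28.888 regardless of where M sits on A1. So Q lies on both circle(U, 64.23) and circle(K, 28.888); the below-UE intersection is Q = (-53.806, -35.077). M is the foot of the tangent from Q: M = (-55.093, -7.0069).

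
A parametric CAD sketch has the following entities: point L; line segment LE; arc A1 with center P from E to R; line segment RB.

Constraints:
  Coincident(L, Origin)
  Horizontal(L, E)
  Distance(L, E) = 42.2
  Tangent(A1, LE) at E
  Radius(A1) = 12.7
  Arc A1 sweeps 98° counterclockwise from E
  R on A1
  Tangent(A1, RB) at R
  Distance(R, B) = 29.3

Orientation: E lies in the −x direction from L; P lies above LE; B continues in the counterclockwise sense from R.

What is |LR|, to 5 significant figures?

32.968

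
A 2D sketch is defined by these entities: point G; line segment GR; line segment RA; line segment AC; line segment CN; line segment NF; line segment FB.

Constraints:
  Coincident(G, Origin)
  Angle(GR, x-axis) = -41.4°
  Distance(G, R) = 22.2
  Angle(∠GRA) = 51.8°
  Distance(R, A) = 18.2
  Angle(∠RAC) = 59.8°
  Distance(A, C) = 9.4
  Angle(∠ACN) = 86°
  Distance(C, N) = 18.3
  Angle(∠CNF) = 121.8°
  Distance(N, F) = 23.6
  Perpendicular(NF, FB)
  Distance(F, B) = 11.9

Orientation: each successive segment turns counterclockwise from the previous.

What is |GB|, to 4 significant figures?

42.76

G is at the origin; GR runs at -41.4° with length 22.2, so R = (16.65, -14.68). ∠GRA = 51.8° gives RA at 86.80° from the x-axis; with |RA| = 18.2, A = (17.67, 3.490). ∠RAC = 59.8° gives AC at -153.0° from the x-axis; with |AC| = 9.4, C = (9.293, -0.7770). ∠ACN = 86.0° gives CN at -59.00° from the x-axis; with |CN| = 18.3, N = (18.72, -16.46). ∠CNF = 121.8° gives NF at -0.8000° from the x-axis; with |NF| = 23.6, F = (42.32, -16.79). NF is perpendicular to FB, so FB runs at 89.20°; with |FB| = 11.9, B = (42.48, -4.894). Then |GB| = |B − G| = 42.76.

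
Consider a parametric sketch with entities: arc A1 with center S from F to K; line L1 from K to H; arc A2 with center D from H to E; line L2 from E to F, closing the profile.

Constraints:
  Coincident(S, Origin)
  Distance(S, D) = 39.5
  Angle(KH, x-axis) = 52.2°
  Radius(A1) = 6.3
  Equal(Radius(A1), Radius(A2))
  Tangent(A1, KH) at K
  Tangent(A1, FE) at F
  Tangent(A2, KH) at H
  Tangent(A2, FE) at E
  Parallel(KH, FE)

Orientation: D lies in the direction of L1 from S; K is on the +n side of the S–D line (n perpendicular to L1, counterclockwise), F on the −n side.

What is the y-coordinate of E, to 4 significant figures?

27.35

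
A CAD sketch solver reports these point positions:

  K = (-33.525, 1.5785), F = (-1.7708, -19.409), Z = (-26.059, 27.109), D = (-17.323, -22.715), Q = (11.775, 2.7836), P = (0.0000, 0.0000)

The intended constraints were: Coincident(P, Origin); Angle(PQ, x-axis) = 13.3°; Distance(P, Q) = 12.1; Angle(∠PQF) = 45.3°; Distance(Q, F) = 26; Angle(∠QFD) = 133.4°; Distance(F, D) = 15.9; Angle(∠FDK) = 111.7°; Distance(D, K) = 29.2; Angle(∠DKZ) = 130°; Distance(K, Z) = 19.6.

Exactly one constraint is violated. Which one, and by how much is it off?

Distance(K, Z) = 19.6 — off by 7.00.

P = (0.00, 0.00) ✓; PQ at 13.30° ✓; |PQ| = 12.10 ✓; ∠PQF = 45.30° ✓; |QF| = 26.00 ✓; ∠QFD = 133.4° ✓; |FD| = 15.90 ✓; ∠FDK = 111.7° ✓; |DK| = 29.20 ✓; ∠DKZ = 130.0° ✓; |KZ| = 26.60 ✗.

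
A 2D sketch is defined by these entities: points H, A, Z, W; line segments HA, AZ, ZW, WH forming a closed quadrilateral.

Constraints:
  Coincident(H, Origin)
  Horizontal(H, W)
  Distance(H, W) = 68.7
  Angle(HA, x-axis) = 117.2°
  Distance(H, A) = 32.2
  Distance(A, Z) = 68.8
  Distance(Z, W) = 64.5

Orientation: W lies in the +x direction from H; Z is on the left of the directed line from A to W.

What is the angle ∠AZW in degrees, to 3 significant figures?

82.8°

H is at the origin; HW is horizontal with |HW| = 68.7 and W in +x, so W = (68.7, 0). HA runs at 117.2° with |HA| = 32.2, so A = (-14.7, 28.6). Z is determined by |AZ| = 68.8 and |ZW| = 64.5 together: it lies at the intersection of circle(A, 68.8) and circle(W, 64.5). With |AW| = 88.2, the foot of the radical line on AW is 47.3 from A and the perpendicular offset is √(68.8² − 47.3²) = 49.9. Taking the left-of-AW solution: Z = (46.3, 60.5).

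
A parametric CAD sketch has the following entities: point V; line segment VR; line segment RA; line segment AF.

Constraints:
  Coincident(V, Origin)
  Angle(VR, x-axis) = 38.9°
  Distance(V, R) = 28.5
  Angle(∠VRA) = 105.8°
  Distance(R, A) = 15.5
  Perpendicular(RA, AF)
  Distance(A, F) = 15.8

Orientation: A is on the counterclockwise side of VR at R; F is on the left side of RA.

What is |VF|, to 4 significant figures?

26.00

V is at the origin; VR runs at 38.9° with length 28.5, so R = 28.5·(cos 38.9°, sin 38.9°) = (22.18, 17.90). ∠VRA = 105.8°, so RA runs at 38.9° + (180° − 105.8°) = 113.1° from the x-axis; with |RA| = 15.5, A = R + 15.5·(cos 113.1°, sin 113.1°) = (16.10, 32.15). The perpendicularity gives AF at right angles to RA; with |AF| = 15.8 on the left of RA, F = A + 15.8·(-0.9198, -0.3923) = (1.566, 25.96). Then |VF| = |F − V| = 26.00.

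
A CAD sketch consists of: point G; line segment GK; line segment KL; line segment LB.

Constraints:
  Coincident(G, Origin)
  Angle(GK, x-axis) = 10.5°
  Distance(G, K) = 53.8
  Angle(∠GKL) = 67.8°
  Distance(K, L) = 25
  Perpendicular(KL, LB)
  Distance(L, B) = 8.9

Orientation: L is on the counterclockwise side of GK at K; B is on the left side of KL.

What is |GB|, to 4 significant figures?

41.18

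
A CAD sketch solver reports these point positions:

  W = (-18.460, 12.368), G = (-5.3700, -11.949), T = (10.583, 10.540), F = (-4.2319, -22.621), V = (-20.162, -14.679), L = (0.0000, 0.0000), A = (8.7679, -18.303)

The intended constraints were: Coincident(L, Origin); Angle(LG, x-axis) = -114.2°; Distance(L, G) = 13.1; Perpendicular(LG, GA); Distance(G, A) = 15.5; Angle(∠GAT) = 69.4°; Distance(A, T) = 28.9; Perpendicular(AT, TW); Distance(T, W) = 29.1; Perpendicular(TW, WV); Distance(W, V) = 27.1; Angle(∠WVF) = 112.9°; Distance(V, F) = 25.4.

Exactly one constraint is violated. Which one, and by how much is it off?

Distance(V, F) = 25.4 — off by 7.60.

L = (0.00, 0.00) ✓; LG at -114.2° ✓; |LG| = 13.10 ✓; ∠(LG, GA) = 90.00° ✓; |GA| = 15.50 ✓; ∠GAT = 69.40° ✓; |AT| = 28.90 ✓; ∠(AT, TW) = 90.00° ✓; |TW| = 29.10 ✓; ∠(TW, WV) = 90.00° ✓; |WV| = 27.10 ✓; ∠WVF = 112.9° ✓; |VF| = 17.80 ✗.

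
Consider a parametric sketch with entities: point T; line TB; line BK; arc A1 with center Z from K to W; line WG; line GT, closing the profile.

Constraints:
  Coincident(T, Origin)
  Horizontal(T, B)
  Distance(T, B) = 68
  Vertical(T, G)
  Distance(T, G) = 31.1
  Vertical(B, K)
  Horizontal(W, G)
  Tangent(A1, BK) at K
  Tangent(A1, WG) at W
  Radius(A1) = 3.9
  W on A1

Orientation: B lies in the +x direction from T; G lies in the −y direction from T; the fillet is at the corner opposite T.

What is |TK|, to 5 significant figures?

73.238

T is at the origin; T and B share the same y with |TB| = 68.0 and B on the +x side, so B = (68.000, 0.0000). TG is vertical with |TG| = 31.1 and G on the −y side, so G = (0.0000, -31.100). The virtual corner opposite T is at (68.000, -31.100). A1 meets BK tangentially, so ZK is at right angles to BK and tangency of A1 to WG means the radius ZW is perpendicular to WG, with radius 3.9, so the center Z sits 3.9 in from both sides at Z = (64.100, -27.200). That places the tangent points at K = (68.000, -27.200) on BK and W = (64.100, -31.100) on WG. Then |TK| = |K − T| = 73.238.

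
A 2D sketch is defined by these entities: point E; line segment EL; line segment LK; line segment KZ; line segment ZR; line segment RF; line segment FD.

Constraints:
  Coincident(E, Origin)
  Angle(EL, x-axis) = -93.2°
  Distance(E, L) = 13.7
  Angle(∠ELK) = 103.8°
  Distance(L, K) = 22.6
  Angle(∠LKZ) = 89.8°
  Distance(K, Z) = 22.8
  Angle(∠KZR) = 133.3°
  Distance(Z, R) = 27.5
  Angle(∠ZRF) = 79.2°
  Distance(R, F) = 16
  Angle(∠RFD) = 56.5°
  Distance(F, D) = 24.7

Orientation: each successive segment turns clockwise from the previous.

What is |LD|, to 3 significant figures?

34.1

∠ZRF = 79.2° gives RF at -47.1° from the x-axis; with |RF| = 16.0, F = (0.0770, 15.0). ∠RFD = 56.5° gives FD at -171° from the x-axis; with |FD| = 24.7, D = (-24.3, 11.0). Then |LD| = |D − L| = 34.1.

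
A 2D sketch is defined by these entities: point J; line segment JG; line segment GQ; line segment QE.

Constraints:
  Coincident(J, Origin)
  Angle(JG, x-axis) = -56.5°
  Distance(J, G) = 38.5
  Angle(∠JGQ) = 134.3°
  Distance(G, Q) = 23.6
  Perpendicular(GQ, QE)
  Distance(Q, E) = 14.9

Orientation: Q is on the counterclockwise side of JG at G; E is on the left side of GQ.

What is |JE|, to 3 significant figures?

52.1

∠JGQ = 134.3°, so GQ runs at -56.5° + (180° − 134.3°) = -10.8° from the x-axis; with |GQ| = 23.6, Q = G + 23.6·(cos -10.8°, sin -10.8°) = (44.4, -36.5). GQ is perpendicular to QE; with |QE| = 14.9 on the left of GQ, E = Q + 14.9·(0.187, 0.982) = (47.2, -21.9). Then |JE| = |E − J| = 52.1.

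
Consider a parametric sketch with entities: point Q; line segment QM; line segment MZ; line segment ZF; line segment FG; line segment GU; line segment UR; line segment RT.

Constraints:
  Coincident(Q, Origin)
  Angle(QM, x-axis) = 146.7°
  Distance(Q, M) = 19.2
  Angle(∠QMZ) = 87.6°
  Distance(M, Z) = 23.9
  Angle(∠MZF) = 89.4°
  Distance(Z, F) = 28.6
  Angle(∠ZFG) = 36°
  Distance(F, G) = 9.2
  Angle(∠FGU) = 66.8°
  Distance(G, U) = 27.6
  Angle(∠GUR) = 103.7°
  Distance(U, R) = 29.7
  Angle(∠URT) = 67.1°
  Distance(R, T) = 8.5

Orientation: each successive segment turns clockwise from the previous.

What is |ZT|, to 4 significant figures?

49.67

Q is at the origin; QM runs at 146.7° with length 19.2, so M = (-16.05, 10.54). ∠QMZ = 87.6° gives MZ at 54.30° from the x-axis; with |MZ| = 23.9, Z = (-2.101, 29.95). ∠MZF = 89.4° gives ZF at -36.30° from the x-axis; with |ZF| = 28.6, F = (20.95, 13.02). ∠ZFG = 36.0° gives FG at 179.7° from the x-axis; with |FG| = 9.2, G = (11.75, 13.07). ∠FGU = 66.8° gives GU at 66.50° from the x-axis; with |GU| = 27.6, U = (22.75, 38.38). ∠GUR = 103.7° gives UR at -9.800° from the x-axis; with |UR| = 29.7, R = (52.02, 33.32). ∠URT = 67.1° gives RT at -122.7° from the x-axis; with |RT| = 8.5, T = (47.43, 26.17). Then |ZT| = |T − Z| = 49.67.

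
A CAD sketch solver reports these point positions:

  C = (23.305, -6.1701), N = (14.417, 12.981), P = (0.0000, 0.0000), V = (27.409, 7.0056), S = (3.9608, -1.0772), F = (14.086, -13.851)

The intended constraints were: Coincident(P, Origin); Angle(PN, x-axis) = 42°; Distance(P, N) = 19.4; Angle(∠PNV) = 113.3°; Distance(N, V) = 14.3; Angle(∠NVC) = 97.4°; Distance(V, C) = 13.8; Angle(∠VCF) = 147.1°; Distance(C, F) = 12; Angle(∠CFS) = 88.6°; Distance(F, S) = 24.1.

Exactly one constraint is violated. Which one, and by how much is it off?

Distance(F, S) = 24.1 — off by 7.80.

P = (0.00, 0.00) ✓; PN at 42.00° ✓; |PN| = 19.40 ✓; ∠PNV = 113.3° ✓; |NV| = 14.30 ✓; ∠NVC = 97.40° ✓; |VC| = 13.80 ✓; ∠VCF = 147.1° ✓; |CF| = 12.00 ✓; ∠CFS = 88.60° ✓; |FS| = 16.30 ✗.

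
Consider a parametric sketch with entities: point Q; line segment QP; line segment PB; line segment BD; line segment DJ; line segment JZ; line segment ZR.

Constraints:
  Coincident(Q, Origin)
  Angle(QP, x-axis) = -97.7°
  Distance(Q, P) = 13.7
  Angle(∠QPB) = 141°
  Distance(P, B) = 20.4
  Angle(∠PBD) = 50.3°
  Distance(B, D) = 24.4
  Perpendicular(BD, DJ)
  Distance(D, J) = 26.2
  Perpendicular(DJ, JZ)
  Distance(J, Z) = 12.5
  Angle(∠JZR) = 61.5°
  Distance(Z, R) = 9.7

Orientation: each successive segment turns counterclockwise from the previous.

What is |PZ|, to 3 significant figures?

10.6

Q is at the origin; QP runs at -97.7° with length 13.7, so P = (-1.84, -13.6). ∠QPB = 141.0° gives PB at -58.7° from the x-axis; with |PB| = 20.4, B = (8.76, -31.0). ∠PBD = 50.3° gives BD at 71.0° from the x-axis; with |BD| = 24.4, D = (16.7, -7.94). The perpendicularity gives DJ at right angles to BD, so DJ runs at 161°; with |DJ| = 26.2, J = (-8.07, 0.593). The perpendicularity gives JZ at right angles to DJ, so JZ runs at -109°; with |JZ| = 12.5, Z = (-12.1, -11.2). Then |PZ| = |Z − P| = 10.6.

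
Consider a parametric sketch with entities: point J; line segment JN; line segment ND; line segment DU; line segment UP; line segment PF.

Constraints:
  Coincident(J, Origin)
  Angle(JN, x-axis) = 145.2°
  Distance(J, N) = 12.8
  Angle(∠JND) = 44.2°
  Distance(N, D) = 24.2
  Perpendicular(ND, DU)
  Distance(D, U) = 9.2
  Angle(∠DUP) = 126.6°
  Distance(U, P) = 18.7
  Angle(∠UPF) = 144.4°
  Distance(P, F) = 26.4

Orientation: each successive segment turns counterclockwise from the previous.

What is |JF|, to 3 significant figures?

28.9

∠DUP = 126.6° gives UP at 64.4° from the x-axis; with |UP| = 18.7, P = (11.2, 2.17). ∠UPF = 144.4° gives PF at 100° from the x-axis; with |PF| = 26.4, F = (6.63, 28.2). Then |JF| = |F − J| = 28.9.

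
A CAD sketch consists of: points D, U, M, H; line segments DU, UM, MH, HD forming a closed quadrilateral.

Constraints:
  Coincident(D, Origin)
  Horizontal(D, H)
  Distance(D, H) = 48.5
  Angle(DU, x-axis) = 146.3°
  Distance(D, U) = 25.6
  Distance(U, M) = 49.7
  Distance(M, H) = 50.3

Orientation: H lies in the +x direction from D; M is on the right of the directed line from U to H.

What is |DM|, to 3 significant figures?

27.9

D is at the origin; D and H share the same y with |DH| = 48.5 and H in +x, so H = (48.5, 0). DU runs at 146.3° with |DU| = 25.6, so U = (-21.3, 14.2). M is determined by |UM| = 49.7 and |MH| = 50.3 together: it lies at the intersection of circle(U, 49.7) and circle(H, 50.3). With |UH| = 71.2, the foot of the radical line on UH is 35.2 from U and the perpendicular offset is √(49.7² − 35.2²) = 35.1. Taking the right-of-UH solution: M = (6.19, -27.2).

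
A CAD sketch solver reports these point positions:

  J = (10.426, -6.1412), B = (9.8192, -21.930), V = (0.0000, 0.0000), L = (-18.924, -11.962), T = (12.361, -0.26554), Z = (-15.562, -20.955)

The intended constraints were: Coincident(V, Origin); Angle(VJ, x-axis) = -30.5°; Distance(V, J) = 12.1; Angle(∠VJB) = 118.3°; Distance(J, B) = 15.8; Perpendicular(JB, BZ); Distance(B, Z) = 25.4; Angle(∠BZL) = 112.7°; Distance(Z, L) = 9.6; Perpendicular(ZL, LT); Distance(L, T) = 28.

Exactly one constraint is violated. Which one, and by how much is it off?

Distance(L, T) = 28 — off by 5.40.

V = (0.00, 0.00) ✓; VJ at -30.50° ✓; |VJ| = 12.10 ✓; ∠VJB = 118.3° ✓; |JB| = 15.80 ✓; ∠(JB, BZ) = 90.00° ✓; |BZ| = 25.40 ✓; ∠BZL = 112.7° ✓; |ZL| = 9.601 ✓; ∠(ZL, LT) = 90.00° ✓; |LT| = 33.40 ✗.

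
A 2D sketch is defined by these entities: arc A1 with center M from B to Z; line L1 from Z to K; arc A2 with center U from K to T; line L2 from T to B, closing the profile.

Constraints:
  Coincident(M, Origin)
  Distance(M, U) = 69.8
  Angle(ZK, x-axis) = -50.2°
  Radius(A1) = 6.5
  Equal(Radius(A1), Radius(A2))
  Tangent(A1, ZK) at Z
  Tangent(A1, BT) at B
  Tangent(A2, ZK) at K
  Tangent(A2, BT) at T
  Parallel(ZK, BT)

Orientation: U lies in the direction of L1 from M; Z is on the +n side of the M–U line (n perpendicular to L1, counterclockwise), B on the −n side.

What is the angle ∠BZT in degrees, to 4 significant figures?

79.45°

The slot axis is L1's direction at -50.2°, so u = (cos -50.2°, sin -50.2°) = (0.6401, -0.7683) and n = (−sin -50.2°, cos -50.2°) = (0.7683, 0.6401). M is at the origin and U lies 69.8 along u from M, so U = 69.8·u = (44.68, -53.63). Tangency of A1 to both parallel lines with radius 6.5 puts Z and B at M ± 6.5·n: Z = (4.994, 4.161), B = (-4.994, -4.161). Equal radii place K and T the same way about U: K = U + 6.5·n = (49.67, -49.47), T = U − 6.5·n = (39.69, -57.79). Then cos ∠BZT = ZB·ZT / (|ZB||ZT|), giving 79.45°.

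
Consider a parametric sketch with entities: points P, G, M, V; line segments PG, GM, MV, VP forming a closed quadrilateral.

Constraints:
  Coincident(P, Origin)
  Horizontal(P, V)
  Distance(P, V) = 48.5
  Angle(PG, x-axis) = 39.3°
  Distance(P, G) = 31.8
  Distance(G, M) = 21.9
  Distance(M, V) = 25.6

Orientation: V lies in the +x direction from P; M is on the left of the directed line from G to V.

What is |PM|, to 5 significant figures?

52.447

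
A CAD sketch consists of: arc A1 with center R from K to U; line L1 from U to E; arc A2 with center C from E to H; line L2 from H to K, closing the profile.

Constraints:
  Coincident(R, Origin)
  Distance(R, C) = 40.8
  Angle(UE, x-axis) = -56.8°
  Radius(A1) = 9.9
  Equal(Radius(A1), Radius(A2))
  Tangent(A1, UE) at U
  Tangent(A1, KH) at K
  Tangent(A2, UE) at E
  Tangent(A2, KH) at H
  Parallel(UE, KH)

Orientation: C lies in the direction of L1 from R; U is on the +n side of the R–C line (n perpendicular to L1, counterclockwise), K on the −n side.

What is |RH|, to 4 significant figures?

41.98

The slot axis is L1's direction at -56.8°, so u = (cos -56.8°, sin -56.8°) = (0.5476, -0.8368) and n = (−sin -56.8°, cos -56.8°) = (0.8368, 0.5476). R is at the origin and C lies 40.8 along u from R, so C = 40.8·u = (22.34, -34.14). Tangency of A1 to both parallel lines with radius 9.9 puts U and K at R ± 9.9·n: U = (8.284, 5.421), K = (-8.284, -5.421). Equal radii place E and H the same way about C: E = C + 9.9·n = (30.62, -28.72), H = C − 9.9·n = (14.06, -39.56). Then |RH| = |H − R| = 41.98.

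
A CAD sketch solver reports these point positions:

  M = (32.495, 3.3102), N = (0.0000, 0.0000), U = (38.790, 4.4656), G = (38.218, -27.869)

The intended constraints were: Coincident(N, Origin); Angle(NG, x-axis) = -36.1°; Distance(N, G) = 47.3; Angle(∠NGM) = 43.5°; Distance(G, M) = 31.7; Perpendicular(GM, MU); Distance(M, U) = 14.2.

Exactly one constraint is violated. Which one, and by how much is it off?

Distance(M, U) = 14.2 — off by 7.80.

N = (0.00, 0.00) ✓; NG at -36.10° ✓; |NG| = 47.30 ✓; ∠NGM = 43.50° ✓; |GM| = 31.70 ✓; ∠(GM, MU) = 90.00° ✓; |MU| = 6.400 ✗.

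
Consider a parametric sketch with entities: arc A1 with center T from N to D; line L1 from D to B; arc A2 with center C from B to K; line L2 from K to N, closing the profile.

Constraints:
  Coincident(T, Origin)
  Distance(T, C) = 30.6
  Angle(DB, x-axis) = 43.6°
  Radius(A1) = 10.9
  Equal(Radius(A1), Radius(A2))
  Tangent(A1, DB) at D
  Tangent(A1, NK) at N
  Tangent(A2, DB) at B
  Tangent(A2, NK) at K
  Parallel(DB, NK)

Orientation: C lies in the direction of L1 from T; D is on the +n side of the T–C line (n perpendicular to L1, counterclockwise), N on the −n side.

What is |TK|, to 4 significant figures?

32.48

The slot axis is L1's direction at 43.6°, so u = (cos 43.6°, sin 43.6°) = (0.7242, 0.6896) and n = (−sin 43.6°, cos 43.6°) = (-0.6896, 0.7242). T is at the origin and C lies 30.6 along u from T, so C = 30.6·u = (22.16, 21.10). Tangency of A1 to both parallel lines with radius 10.9 puts D and N at T ± 10.9·n: D = (-7.517, 7.893), N = (7.517, -7.893). Equal radii place B and K the same way about C: B = C + 10.9·n = (14.64, 29.00), K = C − 10.9·n = (29.68, 13.21). Then |TK| = |K − T| = 32.48.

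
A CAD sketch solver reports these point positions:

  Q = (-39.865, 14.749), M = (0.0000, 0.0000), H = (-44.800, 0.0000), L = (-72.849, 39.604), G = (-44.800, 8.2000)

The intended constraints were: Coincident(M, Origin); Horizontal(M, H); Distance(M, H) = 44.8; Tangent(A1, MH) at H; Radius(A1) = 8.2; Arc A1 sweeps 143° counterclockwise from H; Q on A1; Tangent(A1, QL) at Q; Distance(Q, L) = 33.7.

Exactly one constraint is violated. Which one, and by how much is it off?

Distance(Q, L) = 33.7 — off by 7.60.

M = (0.00, 0.00) ✓; M.y = 0.00, H.y = 0.00 ✓; |MH| = 44.80 ✓; ∠(GH, HM) = 90.00° ✓; |GH| = 8.200 ✓; bearing(G→Q) − bearing(G→H) = 143.0° ✓; |GQ| = 8.200 ✓; ∠(GQ, QL) = 90.00° ✓; |QL| = 41.30 ✗.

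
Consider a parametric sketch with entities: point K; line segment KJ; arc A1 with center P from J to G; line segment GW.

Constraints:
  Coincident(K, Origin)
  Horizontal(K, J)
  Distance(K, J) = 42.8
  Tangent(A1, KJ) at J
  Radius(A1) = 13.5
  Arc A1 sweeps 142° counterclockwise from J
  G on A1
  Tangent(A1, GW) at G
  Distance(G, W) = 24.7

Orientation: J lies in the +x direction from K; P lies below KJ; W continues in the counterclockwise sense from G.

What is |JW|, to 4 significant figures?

40.90

On A1, J sits at bearing 90° from P; a 142° counterclockwise sweep puts G at bearing 232°, so G = P + 13.5·(cos 232°, sin 232°) = (34.49, -24.14). Tangency of A1 to GW means the radius PG is perpendicular to GW, so GW runs along (−sin 232°, cos 232°); with |GW| = 24.7, W = (53.95, -39.34). Then |JW| = |W − J| = 40.90.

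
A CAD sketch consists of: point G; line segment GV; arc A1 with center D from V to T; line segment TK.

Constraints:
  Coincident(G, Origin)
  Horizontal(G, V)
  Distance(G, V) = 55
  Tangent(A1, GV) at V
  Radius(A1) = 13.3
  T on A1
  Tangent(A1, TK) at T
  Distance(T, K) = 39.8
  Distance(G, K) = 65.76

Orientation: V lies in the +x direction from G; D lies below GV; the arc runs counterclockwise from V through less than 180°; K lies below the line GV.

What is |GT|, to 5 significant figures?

43.589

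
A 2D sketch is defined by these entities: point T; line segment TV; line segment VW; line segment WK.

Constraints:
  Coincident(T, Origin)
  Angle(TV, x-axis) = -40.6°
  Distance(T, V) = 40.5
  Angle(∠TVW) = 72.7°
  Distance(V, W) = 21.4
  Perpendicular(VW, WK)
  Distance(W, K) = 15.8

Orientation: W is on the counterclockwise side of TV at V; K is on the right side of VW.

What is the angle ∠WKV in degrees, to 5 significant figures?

53.561°

∠TVW = 72.7°, so VW runs at -40.6° + (180° − 72.7°) = 66.700° from the x-axis; with |VW| = 21.4, W = V + 21.4·(cos 66.700°, sin 66.700°) = (39.215, -6.7016). VW ⟂ WK; with |WK| = 15.8 on the right of VW, K = W + 15.8·(0.91845, -0.39555) = (53.727, -12.951). Then cos ∠WKV = KW·KV / (|KW||KV|), giving 53.561°.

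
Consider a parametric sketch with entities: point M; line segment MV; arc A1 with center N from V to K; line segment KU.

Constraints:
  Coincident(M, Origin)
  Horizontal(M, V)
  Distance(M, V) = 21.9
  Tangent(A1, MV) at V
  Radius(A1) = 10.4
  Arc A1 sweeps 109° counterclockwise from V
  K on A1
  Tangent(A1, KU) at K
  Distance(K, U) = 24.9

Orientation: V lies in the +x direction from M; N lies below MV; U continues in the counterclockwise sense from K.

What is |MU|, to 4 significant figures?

42.43

On A1, V sits at bearing 90° from N; a 109° counterclockwise sweep puts K at bearing 199°, so K = N + 10.4·(cos 199°, sin 199°) = (12.07, -13.79). The tangent condition forces NK to be normal to KU, so KU runs along (−sin 199°, cos 199°); with |KU| = 24.9, U = (20.17, -37.33). Then |MU| = |U − M| = 42.43.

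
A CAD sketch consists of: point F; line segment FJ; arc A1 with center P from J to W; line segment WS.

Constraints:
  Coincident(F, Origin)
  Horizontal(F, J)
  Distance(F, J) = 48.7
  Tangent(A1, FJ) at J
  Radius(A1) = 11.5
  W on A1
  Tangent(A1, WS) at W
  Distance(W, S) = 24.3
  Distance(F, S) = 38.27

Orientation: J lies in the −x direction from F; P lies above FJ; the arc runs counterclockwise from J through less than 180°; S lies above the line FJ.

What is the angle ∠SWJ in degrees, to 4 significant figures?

149.4°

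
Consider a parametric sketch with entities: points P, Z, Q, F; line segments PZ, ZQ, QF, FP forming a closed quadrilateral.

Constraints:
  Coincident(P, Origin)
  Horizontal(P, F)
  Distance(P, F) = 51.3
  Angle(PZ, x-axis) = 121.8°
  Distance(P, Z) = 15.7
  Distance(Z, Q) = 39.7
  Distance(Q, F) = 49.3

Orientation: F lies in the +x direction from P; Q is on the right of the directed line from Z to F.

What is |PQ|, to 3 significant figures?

24.3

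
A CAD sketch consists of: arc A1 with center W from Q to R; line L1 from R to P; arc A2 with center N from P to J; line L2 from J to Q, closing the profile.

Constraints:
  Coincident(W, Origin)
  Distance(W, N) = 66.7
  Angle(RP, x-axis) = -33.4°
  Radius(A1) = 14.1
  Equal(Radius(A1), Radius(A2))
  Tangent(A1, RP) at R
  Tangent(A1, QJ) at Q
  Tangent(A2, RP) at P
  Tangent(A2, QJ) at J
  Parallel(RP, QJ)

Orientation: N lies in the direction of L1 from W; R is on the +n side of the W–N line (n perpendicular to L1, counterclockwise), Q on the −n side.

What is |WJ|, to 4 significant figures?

68.17

The slot axis is L1's direction at -33.4°, so u = (cos -33.4°, sin -33.4°) = (0.8348, -0.5505) and n = (−sin -33.4°, cos -33.4°) = (0.5505, 0.8348). W is at the origin and N lies 66.7 along u from W, so N = 66.7·u = (55.68, -36.72). Tangency of A1 to both parallel lines with radius 14.1 puts R and Q at W ± 14.1·n: R = (7.762, 11.77), Q = (-7.762, -11.77). Equal radii place P and J the same way about N: P = N + 14.1·n = (63.45, -24.95), J = N − 14.1·n = (47.92, -48.49). Then |WJ| = |J − W| = 68.17.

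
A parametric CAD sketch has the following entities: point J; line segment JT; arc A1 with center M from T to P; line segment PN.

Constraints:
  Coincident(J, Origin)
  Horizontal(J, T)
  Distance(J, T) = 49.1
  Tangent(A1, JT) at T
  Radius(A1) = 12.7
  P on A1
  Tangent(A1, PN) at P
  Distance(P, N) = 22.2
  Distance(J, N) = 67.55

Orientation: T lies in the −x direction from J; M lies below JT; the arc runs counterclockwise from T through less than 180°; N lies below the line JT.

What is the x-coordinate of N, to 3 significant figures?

-56.4

Checks: |MP| = 12.70 ✓; ∠(MP, PN) = 90.00° ✓; |PN| = 22.20 ✓; |JN| = 67.55 ✓.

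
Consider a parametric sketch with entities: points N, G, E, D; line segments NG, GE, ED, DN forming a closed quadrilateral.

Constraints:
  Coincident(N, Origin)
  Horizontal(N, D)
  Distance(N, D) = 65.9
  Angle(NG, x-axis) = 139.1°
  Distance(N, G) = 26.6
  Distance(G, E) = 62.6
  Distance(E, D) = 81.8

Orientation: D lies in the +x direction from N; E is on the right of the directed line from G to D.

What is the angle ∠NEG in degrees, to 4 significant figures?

20.11°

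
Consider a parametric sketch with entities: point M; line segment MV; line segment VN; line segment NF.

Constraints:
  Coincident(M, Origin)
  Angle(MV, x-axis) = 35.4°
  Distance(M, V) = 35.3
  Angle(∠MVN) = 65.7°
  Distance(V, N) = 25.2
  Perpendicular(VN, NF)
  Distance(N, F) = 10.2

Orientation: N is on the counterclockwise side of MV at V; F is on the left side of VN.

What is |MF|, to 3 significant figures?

24.4

M is at the origin; MV runs at 35.4° with length 35.3, so V = 35.3·(cos 35.4°, sin 35.4°) = (28.8, 20.4). ∠MVN = 65.7°, so VN runs at 35.4° + (180° − 65.7°) = 150° from the x-axis; with |VN| = 25.2, N = V + 25.2·(cos 150°, sin 150°) = (7.02, 33.2). The perpendicularity gives NF at right angles to VN; with |NF| = 10.2 on the left of VN, F = N + 10.2·(-0.505, -0.863) = (1.87, 24.4). Then |MF| = |F − M| = 24.4.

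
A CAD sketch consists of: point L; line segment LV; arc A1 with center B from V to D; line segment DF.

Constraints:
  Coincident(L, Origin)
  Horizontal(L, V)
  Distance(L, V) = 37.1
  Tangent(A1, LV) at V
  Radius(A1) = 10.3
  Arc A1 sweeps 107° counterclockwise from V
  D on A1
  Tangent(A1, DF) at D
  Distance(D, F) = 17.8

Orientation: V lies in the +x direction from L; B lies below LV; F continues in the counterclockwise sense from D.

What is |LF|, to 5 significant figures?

44.423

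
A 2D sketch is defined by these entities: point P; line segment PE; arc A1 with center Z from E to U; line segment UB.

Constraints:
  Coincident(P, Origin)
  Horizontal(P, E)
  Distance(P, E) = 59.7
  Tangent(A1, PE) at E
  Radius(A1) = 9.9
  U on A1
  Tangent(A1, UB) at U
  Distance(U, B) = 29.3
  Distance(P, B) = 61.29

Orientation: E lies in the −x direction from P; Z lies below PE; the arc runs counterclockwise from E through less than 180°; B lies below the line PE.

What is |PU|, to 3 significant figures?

69.1

P is at the origin; P and E share the same y with |PE| = 59.7 and E on the −x side, so E = (-59.7, 0.00). Tangency of A1 to PE means the radius ZE is perpendicular to PE, so Z = E + (0, -9.9) = (-59.7, -9.90). Since ZU ⟂ UB (tangency), |ZB| = √(9.9² + 29.3²) = 30.9 regardless of where U sits on A1. So B lies on both circle(P, 61.29) and circle(Z, 30.9); the below-PE intersection is B = (-47.7, -38.4). U is the foot of the tangent from B: U = (-67.1, -16.4).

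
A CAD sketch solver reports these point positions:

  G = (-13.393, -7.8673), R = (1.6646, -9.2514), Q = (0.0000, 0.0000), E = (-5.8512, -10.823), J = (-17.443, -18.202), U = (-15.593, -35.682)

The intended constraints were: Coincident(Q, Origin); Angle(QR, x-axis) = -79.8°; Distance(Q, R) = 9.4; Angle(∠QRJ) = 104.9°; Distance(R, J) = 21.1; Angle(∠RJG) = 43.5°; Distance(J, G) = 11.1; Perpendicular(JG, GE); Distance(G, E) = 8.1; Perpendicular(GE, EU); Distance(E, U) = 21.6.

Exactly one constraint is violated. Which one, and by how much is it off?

Distance(E, U) = 21.6 — off by 5.10.

Q = (0.00, 0.00) ✓; QR at -79.80° ✓; |QR| = 9.400 ✓; ∠QRJ = 104.9° ✓; |RJ| = 21.10 ✓; ∠RJG = 43.50° ✓; |JG| = 11.10 ✓; ∠(JG, GE) = 90.00° ✓; |GE| = 8.100 ✓; ∠(GE, EU) = 90.00° ✓; |EU| = 26.70 ✗.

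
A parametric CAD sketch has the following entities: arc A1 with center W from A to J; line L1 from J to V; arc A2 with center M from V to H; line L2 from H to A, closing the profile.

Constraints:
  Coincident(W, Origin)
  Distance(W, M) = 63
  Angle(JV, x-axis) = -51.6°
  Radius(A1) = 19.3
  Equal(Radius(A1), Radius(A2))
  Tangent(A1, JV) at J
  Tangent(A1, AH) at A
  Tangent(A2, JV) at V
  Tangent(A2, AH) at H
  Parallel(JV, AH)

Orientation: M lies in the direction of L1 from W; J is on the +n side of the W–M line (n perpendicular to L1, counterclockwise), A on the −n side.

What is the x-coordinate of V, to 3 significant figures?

54.3

The slot axis is L1's direction at -51.6°, so u = (cos -51.6°, sin -51.6°) = (0.621, -0.784) and n = (−sin -51.6°, cos -51.6°) = (0.784, 0.621). W is at the origin and M lies 63.0 along u from W, so M = 63.0·u = (39.1, -49.4). Tangency of A1 to both parallel lines with radius 19.3 puts J and A at W ± 19.3·n: J = (15.1, 12.0), A = (-15.1, -12.0). Equal radii place V and H the same way about M: V = M + 19.3·n = (54.3, -37.4), H = M − 19.3·n = (24.0, -61.4). So V.x = 54.3.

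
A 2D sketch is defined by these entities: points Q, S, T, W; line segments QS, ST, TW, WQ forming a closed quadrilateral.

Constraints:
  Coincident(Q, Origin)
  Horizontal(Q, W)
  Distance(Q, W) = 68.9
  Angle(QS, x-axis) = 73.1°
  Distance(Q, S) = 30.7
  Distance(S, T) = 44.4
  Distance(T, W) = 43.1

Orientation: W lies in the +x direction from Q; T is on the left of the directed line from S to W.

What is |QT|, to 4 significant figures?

65.51

Checks: |ST| = 44.40 ✓; |TW| = 43.10 ✓.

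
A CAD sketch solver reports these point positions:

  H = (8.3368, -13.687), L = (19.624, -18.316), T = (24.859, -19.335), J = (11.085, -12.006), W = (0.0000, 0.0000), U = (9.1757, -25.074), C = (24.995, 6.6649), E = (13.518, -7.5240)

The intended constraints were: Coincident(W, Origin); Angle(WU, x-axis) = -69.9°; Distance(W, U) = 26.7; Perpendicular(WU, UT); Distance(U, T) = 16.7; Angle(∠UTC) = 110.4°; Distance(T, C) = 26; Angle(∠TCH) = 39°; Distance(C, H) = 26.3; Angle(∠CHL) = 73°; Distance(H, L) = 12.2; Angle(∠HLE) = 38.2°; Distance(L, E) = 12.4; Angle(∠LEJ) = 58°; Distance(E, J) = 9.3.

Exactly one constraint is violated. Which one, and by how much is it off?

Distance(E, J) = 9.3 — off by 4.20.

W = (0.00, 0.00) ✓; WU at -69.90° ✓; |WU| = 26.70 ✓; ∠(WU, UT) = 90.00° ✓; |UT| = 16.70 ✓; ∠UTC = 110.4° ✓; |TC| = 26.00 ✓; ∠TCH = 39.00° ✓; |CH| = 26.30 ✓; ∠CHL = 73.00° ✓; |HL| = 12.20 ✓; ∠HLE = 38.20° ✓; |LE| = 12.40 ✓; ∠LEJ = 58.00° ✓; |EJ| = 5.100 ✗.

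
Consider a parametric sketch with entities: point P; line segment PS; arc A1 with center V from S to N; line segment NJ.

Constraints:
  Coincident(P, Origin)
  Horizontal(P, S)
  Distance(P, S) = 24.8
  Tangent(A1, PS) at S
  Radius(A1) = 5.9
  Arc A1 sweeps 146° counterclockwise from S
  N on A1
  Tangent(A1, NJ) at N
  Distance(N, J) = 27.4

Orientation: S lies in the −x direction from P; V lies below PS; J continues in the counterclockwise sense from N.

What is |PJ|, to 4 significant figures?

26.66

On A1, S sits at bearing 90° from V; a 146° counterclockwise sweep puts N at bearing 236°, so N = V + 5.9·(cos 236°, sin 236°) = (-28.10, -10.79). A1 meets NJ tangentially, so VN is at right angles to NJ, so NJ runs along (−sin 236°, cos 236°); with |NJ| = 27.4, J = (-5.384, -26.11). Then |PJ| = |J − P| = 26.66.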